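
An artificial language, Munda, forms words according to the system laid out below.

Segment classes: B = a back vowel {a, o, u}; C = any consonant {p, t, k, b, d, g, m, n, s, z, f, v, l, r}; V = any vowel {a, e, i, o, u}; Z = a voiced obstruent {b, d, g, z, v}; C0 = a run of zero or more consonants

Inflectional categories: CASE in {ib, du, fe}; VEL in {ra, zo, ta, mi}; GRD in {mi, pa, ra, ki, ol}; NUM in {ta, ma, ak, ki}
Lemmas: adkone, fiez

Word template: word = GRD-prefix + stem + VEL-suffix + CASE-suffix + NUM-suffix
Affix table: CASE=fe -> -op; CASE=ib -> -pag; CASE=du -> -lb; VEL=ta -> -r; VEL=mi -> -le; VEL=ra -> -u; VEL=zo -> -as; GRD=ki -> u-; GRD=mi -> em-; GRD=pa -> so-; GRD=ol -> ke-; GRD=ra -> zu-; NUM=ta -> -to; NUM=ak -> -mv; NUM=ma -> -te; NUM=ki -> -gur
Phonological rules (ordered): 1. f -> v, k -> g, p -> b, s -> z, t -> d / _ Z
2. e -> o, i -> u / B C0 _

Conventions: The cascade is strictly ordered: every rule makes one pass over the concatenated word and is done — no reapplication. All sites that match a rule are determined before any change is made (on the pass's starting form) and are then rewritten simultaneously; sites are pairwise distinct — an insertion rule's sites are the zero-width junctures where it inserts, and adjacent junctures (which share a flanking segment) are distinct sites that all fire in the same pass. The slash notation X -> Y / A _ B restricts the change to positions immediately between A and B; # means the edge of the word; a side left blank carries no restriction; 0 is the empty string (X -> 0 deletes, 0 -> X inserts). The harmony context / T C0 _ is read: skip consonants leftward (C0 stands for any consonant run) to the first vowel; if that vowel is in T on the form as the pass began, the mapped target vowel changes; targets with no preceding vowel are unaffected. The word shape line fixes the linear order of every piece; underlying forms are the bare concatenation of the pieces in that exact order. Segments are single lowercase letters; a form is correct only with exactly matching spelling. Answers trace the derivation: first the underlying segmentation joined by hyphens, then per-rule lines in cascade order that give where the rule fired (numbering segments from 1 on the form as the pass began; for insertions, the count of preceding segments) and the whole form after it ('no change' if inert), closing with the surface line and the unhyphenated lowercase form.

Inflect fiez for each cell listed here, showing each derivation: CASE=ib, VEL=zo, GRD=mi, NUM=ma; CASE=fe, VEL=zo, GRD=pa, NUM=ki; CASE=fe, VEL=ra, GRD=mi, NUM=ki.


cell CASE=ib, VEL=zo, GRD=mi, NUM=ma:
underlying: em-fiez-as-pag-te
1. f -> v, k -> g, p -> b, s -> z, t -> d / _ Z: no change
2. e -> o, i -> u / B C0 _: fires at position(s) 13: emfiezaspagto
surface: emfiezaspagto

cell CASE=fe, VEL=zo, GRD=pa, NUM=ki:
underlying: so-fiez-as-op-gur
1. f -> v, k -> g, p -> b, s -> z, t -> d / _ Z: fires at position(s) 10: sofiezasobgur
2. e -> o, i -> u / B C0 _: fires at position(s) 4: sofuezasobgur
surface: sofuezasobgur

cell CASE=fe, VEL=ra, GRD=mi, NUM=ki:
underlying: em-fiez-u-op-gur
1. f -> v, k -> g, p -> b, s -> z, t -> d / _ Z: fires at position(s) 9: emfiezuobgur
2. e -> o, i -> u / B C0 _: no change
surface: emfiezuobgur


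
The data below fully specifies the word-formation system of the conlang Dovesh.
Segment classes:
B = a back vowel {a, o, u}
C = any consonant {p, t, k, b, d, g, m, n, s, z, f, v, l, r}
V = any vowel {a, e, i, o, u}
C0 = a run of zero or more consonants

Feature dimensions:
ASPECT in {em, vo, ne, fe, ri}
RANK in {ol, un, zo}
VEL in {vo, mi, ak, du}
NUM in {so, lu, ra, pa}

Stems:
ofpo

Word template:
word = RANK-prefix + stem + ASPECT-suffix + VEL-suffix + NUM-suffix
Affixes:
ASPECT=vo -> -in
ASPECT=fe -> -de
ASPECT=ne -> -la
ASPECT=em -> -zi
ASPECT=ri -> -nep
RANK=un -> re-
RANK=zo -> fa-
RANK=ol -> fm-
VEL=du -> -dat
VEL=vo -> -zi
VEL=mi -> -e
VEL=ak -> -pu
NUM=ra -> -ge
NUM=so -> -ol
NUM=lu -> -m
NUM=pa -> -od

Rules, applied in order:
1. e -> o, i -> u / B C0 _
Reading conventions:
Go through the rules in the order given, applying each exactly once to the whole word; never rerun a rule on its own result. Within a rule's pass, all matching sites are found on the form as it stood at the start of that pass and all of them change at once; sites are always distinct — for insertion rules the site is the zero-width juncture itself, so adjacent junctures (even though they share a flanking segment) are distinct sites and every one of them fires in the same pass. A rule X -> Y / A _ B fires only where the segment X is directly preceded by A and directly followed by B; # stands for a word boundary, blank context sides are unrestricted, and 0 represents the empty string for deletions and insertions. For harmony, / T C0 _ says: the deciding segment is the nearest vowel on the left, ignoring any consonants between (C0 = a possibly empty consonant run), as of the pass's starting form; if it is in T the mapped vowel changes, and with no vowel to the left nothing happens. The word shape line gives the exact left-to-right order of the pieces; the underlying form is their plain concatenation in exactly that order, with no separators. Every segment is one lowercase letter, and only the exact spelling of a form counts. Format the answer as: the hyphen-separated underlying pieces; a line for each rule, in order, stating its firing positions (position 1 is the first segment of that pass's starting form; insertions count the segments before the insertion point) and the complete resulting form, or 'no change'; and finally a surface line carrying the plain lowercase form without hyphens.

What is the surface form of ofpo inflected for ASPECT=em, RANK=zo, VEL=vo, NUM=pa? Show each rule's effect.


underlying: fa-ofpo-zi-zi-od
1. e -> o, i -> u / B C0 _: fires at position(s) 8: faofpozuziod
surface: faofpozuziod


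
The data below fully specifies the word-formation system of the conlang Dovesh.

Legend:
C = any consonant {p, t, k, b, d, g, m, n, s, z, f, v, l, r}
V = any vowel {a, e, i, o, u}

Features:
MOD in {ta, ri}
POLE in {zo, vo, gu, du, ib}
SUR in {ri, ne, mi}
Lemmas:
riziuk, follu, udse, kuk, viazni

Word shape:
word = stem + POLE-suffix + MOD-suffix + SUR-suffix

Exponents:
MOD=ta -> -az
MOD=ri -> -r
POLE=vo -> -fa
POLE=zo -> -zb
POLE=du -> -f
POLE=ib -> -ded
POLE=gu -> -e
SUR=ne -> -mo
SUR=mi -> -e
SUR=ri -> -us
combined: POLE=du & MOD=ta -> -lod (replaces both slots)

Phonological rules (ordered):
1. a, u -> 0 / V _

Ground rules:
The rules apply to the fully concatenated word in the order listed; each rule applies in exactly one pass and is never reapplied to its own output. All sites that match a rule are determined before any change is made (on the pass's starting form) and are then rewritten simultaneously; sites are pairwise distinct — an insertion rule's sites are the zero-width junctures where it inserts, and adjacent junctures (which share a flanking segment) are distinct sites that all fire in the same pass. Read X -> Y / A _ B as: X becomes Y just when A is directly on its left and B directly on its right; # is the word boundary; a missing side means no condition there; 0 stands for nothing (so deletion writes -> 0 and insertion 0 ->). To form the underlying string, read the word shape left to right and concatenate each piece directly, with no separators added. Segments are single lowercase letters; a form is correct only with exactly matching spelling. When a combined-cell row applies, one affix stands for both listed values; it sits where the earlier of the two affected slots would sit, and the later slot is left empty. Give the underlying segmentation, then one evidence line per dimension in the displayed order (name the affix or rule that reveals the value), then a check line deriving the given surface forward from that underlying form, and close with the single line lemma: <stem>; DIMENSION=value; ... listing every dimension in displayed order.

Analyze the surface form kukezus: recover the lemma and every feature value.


underlying: kuk-e-az-us
MOD=ta - signalled by the affix -az
POLE=gu - signalled by the affix -e
SUR=ri - signalled by the affix -us
check: kukeazus -> kukezus
lemma: kuk; MOD=ta; POLE=gu; SUR=ri


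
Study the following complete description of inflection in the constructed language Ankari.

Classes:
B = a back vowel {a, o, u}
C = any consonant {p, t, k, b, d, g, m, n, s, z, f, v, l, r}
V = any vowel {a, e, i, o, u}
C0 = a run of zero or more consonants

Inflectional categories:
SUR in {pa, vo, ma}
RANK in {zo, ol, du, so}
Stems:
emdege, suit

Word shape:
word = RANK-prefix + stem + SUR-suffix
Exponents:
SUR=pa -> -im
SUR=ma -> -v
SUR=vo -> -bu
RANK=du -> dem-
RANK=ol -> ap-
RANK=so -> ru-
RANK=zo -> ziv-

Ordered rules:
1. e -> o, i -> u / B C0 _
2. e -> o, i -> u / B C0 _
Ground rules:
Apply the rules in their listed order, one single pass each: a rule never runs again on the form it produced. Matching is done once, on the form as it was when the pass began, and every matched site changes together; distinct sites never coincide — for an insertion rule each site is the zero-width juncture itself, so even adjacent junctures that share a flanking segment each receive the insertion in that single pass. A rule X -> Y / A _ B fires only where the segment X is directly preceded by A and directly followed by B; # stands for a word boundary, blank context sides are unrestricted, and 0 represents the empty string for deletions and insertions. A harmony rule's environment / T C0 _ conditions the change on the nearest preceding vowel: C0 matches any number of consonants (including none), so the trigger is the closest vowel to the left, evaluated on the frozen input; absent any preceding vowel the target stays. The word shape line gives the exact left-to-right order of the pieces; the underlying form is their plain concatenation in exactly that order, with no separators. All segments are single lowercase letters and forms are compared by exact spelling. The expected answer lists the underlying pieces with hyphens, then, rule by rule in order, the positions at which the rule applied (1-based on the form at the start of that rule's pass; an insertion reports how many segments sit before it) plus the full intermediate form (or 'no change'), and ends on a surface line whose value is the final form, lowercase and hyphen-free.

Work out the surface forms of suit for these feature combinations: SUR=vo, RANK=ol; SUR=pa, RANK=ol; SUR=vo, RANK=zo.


cell SUR=vo, RANK=ol:
underlying: ap-suit-bu
1. e -> o, i -> u / B C0 _: fires at position(s) 5: apsuutbu
2. e -> o, i -> u / B C0 _: no change
surface: apsuutbu

cell SUR=pa, RANK=ol:
underlying: ap-suit-im
1. e -> o, i -> u / B C0 _: fires at position(s) 5: apsuutim
2. e -> o, i -> u / B C0 _: fires at position(s) 7: apsuutum
surface: apsuutum

cell SUR=vo, RANK=zo:
underlying: ziv-suit-bu
1. e -> o, i -> u / B C0 _: fires at position(s) 6: zivsuutbu
2. e -> o, i -> u / B C0 _: no change
surface: zivsuutbu


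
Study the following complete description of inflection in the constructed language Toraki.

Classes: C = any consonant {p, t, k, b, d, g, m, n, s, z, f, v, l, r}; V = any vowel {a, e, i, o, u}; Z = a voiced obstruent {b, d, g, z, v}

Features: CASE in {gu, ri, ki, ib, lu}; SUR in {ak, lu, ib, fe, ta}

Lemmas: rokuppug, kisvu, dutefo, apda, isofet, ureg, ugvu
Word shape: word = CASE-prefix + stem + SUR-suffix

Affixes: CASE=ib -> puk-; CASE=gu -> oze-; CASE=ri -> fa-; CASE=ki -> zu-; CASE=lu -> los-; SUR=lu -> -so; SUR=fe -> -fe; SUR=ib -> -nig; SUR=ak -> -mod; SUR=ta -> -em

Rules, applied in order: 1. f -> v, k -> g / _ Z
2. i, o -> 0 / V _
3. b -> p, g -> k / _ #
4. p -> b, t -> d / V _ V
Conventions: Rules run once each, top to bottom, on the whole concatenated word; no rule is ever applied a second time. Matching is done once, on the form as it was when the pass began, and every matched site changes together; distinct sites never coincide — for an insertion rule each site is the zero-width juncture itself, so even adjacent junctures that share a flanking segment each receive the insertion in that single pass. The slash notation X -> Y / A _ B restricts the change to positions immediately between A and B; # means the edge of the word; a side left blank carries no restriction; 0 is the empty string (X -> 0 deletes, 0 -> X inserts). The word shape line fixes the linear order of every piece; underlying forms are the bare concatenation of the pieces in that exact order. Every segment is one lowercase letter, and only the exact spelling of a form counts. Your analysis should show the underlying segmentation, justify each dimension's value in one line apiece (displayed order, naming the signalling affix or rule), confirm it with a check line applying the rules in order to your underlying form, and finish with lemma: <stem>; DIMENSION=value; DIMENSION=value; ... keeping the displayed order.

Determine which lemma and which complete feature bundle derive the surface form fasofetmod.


underlying: fa-isofet-mod
CASE=ri - signalled by the affix fa-
SUR=ak - signalled by the affix -mod
check: faisofetmod -> faisofetmod -> fasofetmod -> fasofetmod -> fasofetmod
lemma: isofet; CASE=ri; SUR=ak


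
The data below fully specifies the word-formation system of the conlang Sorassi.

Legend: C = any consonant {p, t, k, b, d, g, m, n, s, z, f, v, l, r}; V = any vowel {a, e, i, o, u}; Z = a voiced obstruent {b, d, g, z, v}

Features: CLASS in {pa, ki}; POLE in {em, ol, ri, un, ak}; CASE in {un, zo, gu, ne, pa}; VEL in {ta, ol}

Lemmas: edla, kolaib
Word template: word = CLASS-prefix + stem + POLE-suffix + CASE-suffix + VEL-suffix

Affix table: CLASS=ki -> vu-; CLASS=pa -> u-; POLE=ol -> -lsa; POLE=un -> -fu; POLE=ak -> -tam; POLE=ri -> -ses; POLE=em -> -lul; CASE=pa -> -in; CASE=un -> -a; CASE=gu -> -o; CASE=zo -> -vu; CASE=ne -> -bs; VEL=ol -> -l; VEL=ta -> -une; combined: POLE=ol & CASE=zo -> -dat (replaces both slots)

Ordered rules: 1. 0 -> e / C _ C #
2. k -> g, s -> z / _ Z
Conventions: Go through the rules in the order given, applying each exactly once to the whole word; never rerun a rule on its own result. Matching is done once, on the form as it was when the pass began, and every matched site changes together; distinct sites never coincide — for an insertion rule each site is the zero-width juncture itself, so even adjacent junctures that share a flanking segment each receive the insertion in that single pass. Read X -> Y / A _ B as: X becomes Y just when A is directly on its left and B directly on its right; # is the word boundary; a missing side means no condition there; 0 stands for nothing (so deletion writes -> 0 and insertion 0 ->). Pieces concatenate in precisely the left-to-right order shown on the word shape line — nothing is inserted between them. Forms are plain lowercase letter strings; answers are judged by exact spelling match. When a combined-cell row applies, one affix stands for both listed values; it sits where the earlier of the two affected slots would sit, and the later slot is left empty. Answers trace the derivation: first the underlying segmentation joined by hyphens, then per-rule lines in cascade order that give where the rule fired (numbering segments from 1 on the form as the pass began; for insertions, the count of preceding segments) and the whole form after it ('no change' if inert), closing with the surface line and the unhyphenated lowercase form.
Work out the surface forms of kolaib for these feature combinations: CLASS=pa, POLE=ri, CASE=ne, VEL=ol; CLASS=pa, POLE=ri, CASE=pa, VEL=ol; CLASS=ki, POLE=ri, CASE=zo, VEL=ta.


cell CLASS=pa, POLE=ri, CASE=ne, VEL=ol:
underlying: u-kolaib-ses-bs-l
1. 0 -> e / C _ C #: inserts after position(s) 12: ukolaibsesbsel
2. k -> g, s -> z / _ Z: fires at position(s) 10: ukolaibsezbsel
surface: ukolaibsezbsel

cell CLASS=pa, POLE=ri, CASE=pa, VEL=ol:
underlying: u-kolaib-ses-in-l
1. 0 -> e / C _ C #: inserts after position(s) 12: ukolaibsesinel
2. k -> g, s -> z / _ Z: no change
surface: ukolaibsesinel

cell CLASS=ki, POLE=ri, CASE=zo, VEL=ta:
underlying: vu-kolaib-ses-vu-une
1. 0 -> e / C _ C #: no change
2. k -> g, s -> z / _ Z: fires at position(s) 11: vukolaibsezvuune
surface: vukolaibsezvuune


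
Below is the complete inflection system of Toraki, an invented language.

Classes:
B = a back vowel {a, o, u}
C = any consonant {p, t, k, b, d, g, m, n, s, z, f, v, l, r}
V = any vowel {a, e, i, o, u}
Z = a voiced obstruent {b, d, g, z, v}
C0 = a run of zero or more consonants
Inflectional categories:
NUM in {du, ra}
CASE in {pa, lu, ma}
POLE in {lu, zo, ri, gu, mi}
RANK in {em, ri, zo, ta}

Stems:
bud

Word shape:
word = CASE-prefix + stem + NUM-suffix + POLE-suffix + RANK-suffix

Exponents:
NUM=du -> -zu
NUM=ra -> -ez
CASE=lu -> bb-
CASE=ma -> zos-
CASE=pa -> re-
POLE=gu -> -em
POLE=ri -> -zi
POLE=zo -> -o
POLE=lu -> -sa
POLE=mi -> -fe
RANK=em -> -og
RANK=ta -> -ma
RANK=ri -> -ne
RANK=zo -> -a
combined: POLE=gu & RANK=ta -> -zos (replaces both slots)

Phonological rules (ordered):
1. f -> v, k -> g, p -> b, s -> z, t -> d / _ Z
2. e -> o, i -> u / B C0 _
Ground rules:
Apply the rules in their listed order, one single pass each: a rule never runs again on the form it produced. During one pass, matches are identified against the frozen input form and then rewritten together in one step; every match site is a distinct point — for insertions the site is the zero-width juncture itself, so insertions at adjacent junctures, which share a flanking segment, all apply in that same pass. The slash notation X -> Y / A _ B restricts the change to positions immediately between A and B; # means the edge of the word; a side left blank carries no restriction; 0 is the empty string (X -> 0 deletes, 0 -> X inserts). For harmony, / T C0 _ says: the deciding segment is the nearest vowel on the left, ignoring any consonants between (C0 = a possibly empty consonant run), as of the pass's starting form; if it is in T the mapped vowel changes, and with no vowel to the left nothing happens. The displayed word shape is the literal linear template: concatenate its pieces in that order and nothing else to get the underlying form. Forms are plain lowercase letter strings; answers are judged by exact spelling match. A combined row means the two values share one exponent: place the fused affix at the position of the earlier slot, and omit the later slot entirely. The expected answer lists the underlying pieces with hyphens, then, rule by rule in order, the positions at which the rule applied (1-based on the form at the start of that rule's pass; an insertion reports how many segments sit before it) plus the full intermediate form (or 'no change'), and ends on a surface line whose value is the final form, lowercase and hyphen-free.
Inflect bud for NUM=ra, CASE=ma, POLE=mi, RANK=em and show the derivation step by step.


underlying: zos-bud-ez-fe-og
1. f -> v, k -> g, p -> b, s -> z, t -> d / _ Z: fires at position(s) 3: zozbudezfeog
2. e -> o, i -> u / B C0 _: fires at position(s) 7: zozbudozfeog
surface: zozbudozfeog


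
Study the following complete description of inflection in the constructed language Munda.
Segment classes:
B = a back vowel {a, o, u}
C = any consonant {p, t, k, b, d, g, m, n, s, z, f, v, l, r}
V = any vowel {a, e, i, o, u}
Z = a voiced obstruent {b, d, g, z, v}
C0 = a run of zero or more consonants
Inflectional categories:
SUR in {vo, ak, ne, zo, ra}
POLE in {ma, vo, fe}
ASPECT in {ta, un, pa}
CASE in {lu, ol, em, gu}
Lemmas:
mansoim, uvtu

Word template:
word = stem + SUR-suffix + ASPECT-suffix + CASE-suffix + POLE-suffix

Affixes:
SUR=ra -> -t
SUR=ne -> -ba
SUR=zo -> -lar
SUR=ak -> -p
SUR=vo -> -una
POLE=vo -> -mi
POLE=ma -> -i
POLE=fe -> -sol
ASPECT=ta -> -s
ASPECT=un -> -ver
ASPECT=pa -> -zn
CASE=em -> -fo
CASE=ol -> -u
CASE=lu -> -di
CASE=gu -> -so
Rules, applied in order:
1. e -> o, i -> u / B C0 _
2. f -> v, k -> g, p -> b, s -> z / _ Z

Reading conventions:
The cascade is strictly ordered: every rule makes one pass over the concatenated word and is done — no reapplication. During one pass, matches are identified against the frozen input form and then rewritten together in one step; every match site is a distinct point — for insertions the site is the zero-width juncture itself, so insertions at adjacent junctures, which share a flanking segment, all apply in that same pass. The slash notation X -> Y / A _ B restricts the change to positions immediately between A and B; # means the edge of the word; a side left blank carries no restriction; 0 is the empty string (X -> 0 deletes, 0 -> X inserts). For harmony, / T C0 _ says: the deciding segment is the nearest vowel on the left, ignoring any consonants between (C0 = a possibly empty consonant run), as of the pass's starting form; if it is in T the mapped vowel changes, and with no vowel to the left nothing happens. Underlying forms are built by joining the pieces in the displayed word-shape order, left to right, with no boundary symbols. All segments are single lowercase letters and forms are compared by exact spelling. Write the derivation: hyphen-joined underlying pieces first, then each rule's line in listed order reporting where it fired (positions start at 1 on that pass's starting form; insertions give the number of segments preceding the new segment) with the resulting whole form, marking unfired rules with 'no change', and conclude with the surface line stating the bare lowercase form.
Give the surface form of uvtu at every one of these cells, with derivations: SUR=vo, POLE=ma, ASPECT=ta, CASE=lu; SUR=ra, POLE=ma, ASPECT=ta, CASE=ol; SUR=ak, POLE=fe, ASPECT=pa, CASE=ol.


cell SUR=vo, POLE=ma, ASPECT=ta, CASE=lu:
underlying: uvtu-una-s-di-i
1. e -> o, i -> u / B C0 _: fires at position(s) 10: uvtuunasdui
2. f -> v, k -> g, p -> b, s -> z / _ Z: fires at position(s) 8: uvtuunazdui
surface: uvtuunazdui

cell SUR=ra, POLE=ma, ASPECT=ta, CASE=ol:
underlying: uvtu-t-s-u-i
1. e -> o, i -> u / B C0 _: fires at position(s) 8: uvtutsuu
2. f -> v, k -> g, p -> b, s -> z / _ Z: no change
surface: uvtutsuu

cell SUR=ak, POLE=fe, ASPECT=pa, CASE=ol:
underlying: uvtu-p-zn-u-sol
1. e -> o, i -> u / B C0 _: no change
2. f -> v, k -> g, p -> b, s -> z / _ Z: fires at position(s) 5: uvtubznusol
surface: uvtubznusol


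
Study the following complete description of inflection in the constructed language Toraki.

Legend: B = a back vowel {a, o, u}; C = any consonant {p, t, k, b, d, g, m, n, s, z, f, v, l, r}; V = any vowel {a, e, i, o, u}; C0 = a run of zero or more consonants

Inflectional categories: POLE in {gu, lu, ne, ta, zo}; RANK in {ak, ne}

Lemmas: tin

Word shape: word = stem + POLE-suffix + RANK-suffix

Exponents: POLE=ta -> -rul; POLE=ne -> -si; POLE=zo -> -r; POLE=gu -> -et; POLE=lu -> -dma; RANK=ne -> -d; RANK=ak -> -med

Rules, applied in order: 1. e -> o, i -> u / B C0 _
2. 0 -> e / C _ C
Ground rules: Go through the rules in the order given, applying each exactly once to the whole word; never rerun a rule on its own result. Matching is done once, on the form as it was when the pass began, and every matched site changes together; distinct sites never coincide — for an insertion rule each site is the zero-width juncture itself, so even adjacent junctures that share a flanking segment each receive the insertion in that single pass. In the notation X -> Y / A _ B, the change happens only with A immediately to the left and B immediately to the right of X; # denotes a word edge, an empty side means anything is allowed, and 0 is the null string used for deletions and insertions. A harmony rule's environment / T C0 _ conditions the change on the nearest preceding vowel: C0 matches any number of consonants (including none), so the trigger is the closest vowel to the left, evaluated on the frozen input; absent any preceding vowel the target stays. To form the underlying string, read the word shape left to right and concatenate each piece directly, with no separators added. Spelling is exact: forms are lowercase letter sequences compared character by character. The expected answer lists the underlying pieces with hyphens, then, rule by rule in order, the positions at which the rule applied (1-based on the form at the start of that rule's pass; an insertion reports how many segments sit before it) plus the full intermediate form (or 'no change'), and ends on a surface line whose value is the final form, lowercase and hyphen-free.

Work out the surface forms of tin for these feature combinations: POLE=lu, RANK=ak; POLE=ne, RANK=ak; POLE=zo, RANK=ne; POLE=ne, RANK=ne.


cell POLE=lu, RANK=ak:
underlying: tin-dma-med
1. e -> o, i -> u / B C0 _: fires at position(s) 8: tindmamod
2. 0 -> e / C _ C: inserts after position(s) 3, 4: tinedemamod
surface: tinedemamod

cell POLE=ne, RANK=ak:
underlying: tin-si-med
1. e -> o, i -> u / B C0 _: no change
2. 0 -> e / C _ C: inserts after position(s) 3: tinesimed
surface: tinesimed

cell POLE=zo, RANK=ne:
underlying: tin-r-d
1. e -> o, i -> u / B C0 _: no change
2. 0 -> e / C _ C: inserts after position(s) 3, 4: tinered
surface: tinered

cell POLE=ne, RANK=ne:
underlying: tin-si-d
1. e -> o, i -> u / B C0 _: no change
2. 0 -> e / C _ C: inserts after position(s) 3: tinesid
surface: tinesid


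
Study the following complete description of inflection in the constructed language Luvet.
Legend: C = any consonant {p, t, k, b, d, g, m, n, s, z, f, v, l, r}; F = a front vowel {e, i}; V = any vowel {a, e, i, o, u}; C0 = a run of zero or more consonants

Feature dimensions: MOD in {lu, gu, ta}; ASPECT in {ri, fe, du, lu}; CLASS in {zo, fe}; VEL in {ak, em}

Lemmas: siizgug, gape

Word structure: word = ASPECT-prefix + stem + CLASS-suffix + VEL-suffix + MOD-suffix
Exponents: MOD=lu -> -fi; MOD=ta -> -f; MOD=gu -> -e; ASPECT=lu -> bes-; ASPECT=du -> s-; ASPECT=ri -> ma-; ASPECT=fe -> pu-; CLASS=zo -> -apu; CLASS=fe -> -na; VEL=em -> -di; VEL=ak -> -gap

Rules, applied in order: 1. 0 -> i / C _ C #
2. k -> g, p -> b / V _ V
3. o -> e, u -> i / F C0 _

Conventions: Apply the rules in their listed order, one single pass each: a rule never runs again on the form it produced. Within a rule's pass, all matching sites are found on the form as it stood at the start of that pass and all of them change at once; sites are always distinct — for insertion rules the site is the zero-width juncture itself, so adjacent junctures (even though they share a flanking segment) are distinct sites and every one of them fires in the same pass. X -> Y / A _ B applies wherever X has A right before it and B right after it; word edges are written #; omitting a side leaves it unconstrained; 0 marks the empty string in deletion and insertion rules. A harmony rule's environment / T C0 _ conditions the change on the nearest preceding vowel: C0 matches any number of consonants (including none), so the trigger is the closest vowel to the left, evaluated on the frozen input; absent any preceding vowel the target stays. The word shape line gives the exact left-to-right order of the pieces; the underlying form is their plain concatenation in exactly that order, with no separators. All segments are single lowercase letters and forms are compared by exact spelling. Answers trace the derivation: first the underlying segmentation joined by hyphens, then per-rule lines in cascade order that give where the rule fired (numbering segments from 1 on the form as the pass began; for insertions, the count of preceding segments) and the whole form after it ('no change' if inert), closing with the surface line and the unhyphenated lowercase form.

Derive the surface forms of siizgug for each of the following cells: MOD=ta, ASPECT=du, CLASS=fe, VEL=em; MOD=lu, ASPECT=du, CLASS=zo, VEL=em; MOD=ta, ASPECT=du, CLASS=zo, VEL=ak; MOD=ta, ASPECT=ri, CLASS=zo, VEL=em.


cell MOD=ta, ASPECT=du, CLASS=fe, VEL=em:
underlying: s-siizgug-na-di-f
1. 0 -> i / C _ C #: no change
2. k -> g, p -> b / V _ V: no change
3. o -> e, u -> i / F C0 _: fires at position(s) 7: ssiizgignadif
surface: ssiizgignadif

cell MOD=lu, ASPECT=du, CLASS=zo, VEL=em:
underlying: s-siizgug-apu-di-fi
1. 0 -> i / C _ C #: no change
2. k -> g, p -> b / V _ V: fires at position(s) 10: ssiizgugabudifi
3. o -> e, u -> i / F C0 _: fires at position(s) 7: ssiizgigabudifi
surface: ssiizgigabudifi

cell MOD=ta, ASPECT=du, CLASS=zo, VEL=ak:
underlying: s-siizgug-apu-gap-f
1. 0 -> i / C _ C #: inserts after position(s) 14: ssiizgugapugapif
2. k -> g, p -> b / V _ V: fires at position(s) 10, 14: ssiizgugabugabif
3. o -> e, u -> i / F C0 _: fires at position(s) 7: ssiizgigabugabif
surface: ssiizgigabugabif

cell MOD=ta, ASPECT=ri, CLASS=zo, VEL=em:
underlying: ma-siizgug-apu-di-f
1. 0 -> i / C _ C #: no change
2. k -> g, p -> b / V _ V: fires at position(s) 11: masiizgugabudif
3. o -> e, u -> i / F C0 _: fires at position(s) 8: masiizgigabudif
surface: masiizgigabudif


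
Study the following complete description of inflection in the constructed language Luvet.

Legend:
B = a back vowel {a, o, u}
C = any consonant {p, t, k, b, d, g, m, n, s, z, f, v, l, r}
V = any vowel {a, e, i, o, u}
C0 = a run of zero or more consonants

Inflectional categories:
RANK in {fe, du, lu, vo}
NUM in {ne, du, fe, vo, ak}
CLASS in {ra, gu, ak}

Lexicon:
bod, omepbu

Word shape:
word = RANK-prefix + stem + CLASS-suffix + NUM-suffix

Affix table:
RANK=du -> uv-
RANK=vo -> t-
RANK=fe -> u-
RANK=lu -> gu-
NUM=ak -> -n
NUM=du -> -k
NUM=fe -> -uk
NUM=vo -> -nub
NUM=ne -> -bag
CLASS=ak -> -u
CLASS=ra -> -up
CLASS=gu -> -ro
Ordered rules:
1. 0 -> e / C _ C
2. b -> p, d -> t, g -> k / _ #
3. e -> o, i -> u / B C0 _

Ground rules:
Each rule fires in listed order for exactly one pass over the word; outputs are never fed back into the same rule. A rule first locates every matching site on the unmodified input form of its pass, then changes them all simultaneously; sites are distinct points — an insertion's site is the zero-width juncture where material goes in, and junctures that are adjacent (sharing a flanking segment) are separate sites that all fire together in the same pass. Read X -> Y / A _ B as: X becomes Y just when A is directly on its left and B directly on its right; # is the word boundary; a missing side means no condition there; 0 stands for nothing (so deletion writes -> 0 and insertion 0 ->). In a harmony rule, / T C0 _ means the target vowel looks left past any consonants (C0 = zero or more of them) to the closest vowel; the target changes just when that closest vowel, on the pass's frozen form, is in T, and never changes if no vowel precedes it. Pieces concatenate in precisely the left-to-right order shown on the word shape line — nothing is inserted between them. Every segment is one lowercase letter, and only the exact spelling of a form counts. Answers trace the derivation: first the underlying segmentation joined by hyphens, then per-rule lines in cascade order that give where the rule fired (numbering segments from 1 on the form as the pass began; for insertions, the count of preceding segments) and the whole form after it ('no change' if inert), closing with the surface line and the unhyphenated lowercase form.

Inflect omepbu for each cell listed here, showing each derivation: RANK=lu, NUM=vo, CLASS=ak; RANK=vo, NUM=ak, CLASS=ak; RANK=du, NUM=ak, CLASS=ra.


cell RANK=lu, NUM=vo, CLASS=ak:
underlying: gu-omepbu-u-nub
1. 0 -> e / C _ C: inserts after position(s) 6: guomepebuunub
2. b -> p, d -> t, g -> k / _ #: fires at position(s) 13: guomepebuunup
3. e -> o, i -> u / B C0 _: fires at position(s) 5: guomopebuunup
surface: guomopebuunup

cell RANK=vo, NUM=ak, CLASS=ak:
underlying: t-omepbu-u-n
1. 0 -> e / C _ C: inserts after position(s) 5: tomepebuun
2. b -> p, d -> t, g -> k / _ #: no change
3. e -> o, i -> u / B C0 _: fires at position(s) 4: tomopebuun
surface: tomopebuun

cell RANK=du, NUM=ak, CLASS=ra:
underlying: uv-omepbu-up-n
1. 0 -> e / C _ C: inserts after position(s) 6, 10: uvomepebuupen
2. b -> p, d -> t, g -> k / _ #: no change
3. e -> o, i -> u / B C0 _: fires at position(s) 5, 12: uvomopebuupon
surface: uvomopebuupon


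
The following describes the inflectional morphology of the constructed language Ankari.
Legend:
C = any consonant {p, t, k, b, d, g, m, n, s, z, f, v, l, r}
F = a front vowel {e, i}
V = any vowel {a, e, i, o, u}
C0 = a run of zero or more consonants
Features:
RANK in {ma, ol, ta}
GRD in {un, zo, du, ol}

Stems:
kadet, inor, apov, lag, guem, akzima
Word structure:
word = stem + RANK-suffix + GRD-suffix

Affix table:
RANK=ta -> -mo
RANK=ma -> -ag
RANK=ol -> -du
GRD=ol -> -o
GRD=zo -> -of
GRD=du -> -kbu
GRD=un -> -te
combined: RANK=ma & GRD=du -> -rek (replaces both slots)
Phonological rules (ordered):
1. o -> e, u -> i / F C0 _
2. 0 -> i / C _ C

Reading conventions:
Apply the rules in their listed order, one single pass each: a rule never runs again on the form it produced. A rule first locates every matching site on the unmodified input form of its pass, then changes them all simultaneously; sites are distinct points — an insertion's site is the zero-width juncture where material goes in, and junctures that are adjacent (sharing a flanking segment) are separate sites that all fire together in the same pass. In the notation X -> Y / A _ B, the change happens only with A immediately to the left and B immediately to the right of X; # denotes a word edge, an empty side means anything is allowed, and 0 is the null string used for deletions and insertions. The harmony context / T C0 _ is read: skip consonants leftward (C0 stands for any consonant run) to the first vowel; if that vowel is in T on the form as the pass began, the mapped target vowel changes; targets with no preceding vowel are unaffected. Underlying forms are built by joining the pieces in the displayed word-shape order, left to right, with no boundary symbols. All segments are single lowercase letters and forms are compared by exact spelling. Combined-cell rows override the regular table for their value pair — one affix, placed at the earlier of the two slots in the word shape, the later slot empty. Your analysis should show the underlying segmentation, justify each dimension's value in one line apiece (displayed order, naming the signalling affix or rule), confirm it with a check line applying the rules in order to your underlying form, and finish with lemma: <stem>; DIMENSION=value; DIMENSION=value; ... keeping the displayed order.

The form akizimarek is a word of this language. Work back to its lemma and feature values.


underlying: akzima-rek
RANK=ma - signalled by the combined affix row
GRD=du - signalled by the combined affix row
check: akzimarek -> akzimarek -> akizimarek
lemma: akzima; RANK=ma; GRD=du


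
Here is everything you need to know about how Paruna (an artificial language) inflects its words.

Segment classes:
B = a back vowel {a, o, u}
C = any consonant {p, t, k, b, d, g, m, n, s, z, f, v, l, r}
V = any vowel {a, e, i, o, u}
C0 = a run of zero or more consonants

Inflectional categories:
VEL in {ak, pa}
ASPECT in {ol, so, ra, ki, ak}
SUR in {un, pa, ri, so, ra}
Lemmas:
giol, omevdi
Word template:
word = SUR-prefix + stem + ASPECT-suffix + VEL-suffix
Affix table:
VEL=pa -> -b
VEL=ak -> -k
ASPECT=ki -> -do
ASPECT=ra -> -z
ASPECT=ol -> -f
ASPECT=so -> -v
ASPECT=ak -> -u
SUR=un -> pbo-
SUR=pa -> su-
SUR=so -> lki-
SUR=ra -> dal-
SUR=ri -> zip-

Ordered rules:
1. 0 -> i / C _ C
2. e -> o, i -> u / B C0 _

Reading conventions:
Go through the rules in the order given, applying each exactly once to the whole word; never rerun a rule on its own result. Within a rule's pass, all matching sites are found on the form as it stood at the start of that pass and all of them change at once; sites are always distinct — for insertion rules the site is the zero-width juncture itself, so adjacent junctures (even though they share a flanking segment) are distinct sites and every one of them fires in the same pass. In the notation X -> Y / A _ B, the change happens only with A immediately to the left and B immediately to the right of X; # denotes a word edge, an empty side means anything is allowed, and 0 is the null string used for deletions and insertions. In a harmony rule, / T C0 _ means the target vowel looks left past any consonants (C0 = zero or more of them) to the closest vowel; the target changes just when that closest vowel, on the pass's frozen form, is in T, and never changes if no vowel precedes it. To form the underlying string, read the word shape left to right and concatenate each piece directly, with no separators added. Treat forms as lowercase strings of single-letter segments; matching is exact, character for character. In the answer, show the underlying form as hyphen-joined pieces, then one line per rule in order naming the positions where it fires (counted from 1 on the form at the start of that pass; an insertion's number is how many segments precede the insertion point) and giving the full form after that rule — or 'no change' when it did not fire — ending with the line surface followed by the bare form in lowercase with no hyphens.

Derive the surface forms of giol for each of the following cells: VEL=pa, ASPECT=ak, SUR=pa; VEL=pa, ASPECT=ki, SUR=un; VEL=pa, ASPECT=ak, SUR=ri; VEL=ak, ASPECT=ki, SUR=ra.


cell VEL=pa, ASPECT=ak, SUR=pa:
underlying: su-giol-u-b
1. 0 -> i / C _ C: no change
2. e -> o, i -> u / B C0 _: fires at position(s) 4: suguolub
surface: suguolub

cell VEL=pa, ASPECT=ki, SUR=un:
underlying: pbo-giol-do-b
1. 0 -> i / C _ C: inserts after position(s) 1, 7: pibogiolidob
2. e -> o, i -> u / B C0 _: fires at position(s) 6, 9: piboguoludob
surface: piboguoludob

cell VEL=pa, ASPECT=ak, SUR=ri:
underlying: zip-giol-u-b
1. 0 -> i / C _ C: inserts after position(s) 3: zipigiolub
2. e -> o, i -> u / B C0 _: no change
surface: zipigiolub

cell VEL=ak, ASPECT=ki, SUR=ra:
underlying: dal-giol-do-k
1. 0 -> i / C _ C: inserts after position(s) 3, 7: daligiolidok
2. e -> o, i -> u / B C0 _: fires at position(s) 4, 9: dalugioludok
surface: dalugioludok


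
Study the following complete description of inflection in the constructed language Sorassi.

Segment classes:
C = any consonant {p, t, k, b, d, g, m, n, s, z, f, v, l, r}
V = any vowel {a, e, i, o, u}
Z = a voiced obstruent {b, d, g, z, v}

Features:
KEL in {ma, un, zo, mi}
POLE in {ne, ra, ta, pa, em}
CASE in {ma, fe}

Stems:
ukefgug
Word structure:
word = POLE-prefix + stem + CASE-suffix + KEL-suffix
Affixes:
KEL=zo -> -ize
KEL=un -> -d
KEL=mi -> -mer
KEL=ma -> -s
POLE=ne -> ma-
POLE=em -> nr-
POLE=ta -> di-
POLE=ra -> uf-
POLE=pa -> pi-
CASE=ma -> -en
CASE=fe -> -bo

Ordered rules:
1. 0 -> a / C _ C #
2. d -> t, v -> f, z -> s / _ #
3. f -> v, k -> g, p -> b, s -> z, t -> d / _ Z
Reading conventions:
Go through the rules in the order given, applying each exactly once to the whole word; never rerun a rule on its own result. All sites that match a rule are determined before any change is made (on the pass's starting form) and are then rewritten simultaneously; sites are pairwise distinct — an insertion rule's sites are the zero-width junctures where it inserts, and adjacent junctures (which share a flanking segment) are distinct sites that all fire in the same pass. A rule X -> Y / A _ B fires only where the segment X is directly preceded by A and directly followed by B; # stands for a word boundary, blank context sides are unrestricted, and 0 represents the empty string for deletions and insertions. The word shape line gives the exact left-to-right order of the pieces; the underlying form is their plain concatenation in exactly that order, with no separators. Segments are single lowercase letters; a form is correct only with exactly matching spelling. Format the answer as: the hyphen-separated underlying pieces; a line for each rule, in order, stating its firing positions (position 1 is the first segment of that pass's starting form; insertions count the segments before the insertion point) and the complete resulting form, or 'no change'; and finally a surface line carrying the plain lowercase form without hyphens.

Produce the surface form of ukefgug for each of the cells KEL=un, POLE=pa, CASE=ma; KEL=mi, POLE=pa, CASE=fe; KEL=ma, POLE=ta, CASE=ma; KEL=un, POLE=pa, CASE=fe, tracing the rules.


cell KEL=un, POLE=pa, CASE=ma:
underlying: pi-ukefgug-en-d
1. 0 -> a / C _ C #: inserts after position(s) 11: piukefgugenad
2. d -> t, v -> f, z -> s / _ #: fires at position(s) 13: piukefgugenat
3. f -> v, k -> g, p -> b, s -> z, t -> d / _ Z: fires at position(s) 6: piukevgugenat
surface: piukevgugenat

cell KEL=mi, POLE=pa, CASE=fe:
underlying: pi-ukefgug-bo-mer
1. 0 -> a / C _ C #: no change
2. d -> t, v -> f, z -> s / _ #: no change
3. f -> v, k -> g, p -> b, s -> z, t -> d / _ Z: fires at position(s) 6: piukevgugbomer
surface: piukevgugbomer

cell KEL=ma, POLE=ta, CASE=ma:
underlying: di-ukefgug-en-s
1. 0 -> a / C _ C #: inserts after position(s) 11: diukefgugenas
2. d -> t, v -> f, z -> s / _ #: no change
3. f -> v, k -> g, p -> b, s -> z, t -> d / _ Z: fires at position(s) 6: diukevgugenas
surface: diukevgugenas

cell KEL=un, POLE=pa, CASE=fe:
underlying: pi-ukefgug-bo-d
1. 0 -> a / C _ C #: no change
2. d -> t, v -> f, z -> s / _ #: fires at position(s) 12: piukefgugbot
3. f -> v, k -> g, p -> b, s -> z, t -> d / _ Z: fires at position(s) 6: piukevgugbot
surface: piukevgugbot
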